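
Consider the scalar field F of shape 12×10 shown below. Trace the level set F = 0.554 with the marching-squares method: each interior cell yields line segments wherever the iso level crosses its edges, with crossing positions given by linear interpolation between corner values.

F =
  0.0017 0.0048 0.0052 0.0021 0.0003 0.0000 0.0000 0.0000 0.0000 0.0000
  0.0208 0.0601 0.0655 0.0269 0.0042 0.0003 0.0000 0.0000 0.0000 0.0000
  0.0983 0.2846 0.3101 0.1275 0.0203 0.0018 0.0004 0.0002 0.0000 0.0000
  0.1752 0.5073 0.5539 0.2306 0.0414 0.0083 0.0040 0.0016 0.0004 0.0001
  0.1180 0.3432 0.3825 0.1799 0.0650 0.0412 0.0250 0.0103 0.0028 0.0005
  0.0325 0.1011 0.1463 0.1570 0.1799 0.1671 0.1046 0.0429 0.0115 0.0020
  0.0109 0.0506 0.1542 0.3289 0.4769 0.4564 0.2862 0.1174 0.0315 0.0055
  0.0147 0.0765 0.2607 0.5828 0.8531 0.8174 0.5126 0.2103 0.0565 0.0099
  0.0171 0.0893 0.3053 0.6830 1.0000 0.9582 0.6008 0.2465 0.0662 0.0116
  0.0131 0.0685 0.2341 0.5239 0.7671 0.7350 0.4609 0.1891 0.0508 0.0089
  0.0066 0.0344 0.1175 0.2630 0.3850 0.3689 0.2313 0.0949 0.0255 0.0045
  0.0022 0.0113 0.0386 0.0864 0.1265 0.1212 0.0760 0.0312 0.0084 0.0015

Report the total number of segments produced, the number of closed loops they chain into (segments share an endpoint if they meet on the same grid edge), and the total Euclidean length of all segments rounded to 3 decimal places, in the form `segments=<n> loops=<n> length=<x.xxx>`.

segments=14 loops=1 length=10.633

cell (6,2): code 0100 → (6.887,3.000)–(7.000,2.911)
cell (6,3): code 1100 → (6.205,4.000)–(6.887,3.000)
cell (6,4): code 1100 → (6.270,5.000)–(6.205,4.000)
cell (6,5): code 1000 → (7.000,5.864)–(6.270,5.000)
cell (7,2): code 0110 → (7.000,2.911)–(8.000,2.658)
cell (7,5): code 1101 → (7.469,6.000)–(7.000,5.864)
cell (7,6): code 1000 → (8.000,6.132)–(7.469,6.000)
cell (8,2): code 0010 → (8.000,2.658)–(8.811,3.000)
cell (8,3): code 0111 → (8.811,3.000)–(9.000,3.124)
cell (8,5): code 1011 → (9.000,5.660)–(8.335,6.000)
cell (8,6): code 0001 → (8.335,6.000)–(8.000,6.132)
cell (9,3): code 0010 → (9.000,3.124)–(9.558,4.000)
cell (9,4): code 0011 → (9.558,4.000)–(9.494,5.000)
cell (9,5): code 0001 → (9.494,5.000)–(9.000,5.660)
total: 14 segments, chained into 1 closed loop(s), length Σ = 10.632804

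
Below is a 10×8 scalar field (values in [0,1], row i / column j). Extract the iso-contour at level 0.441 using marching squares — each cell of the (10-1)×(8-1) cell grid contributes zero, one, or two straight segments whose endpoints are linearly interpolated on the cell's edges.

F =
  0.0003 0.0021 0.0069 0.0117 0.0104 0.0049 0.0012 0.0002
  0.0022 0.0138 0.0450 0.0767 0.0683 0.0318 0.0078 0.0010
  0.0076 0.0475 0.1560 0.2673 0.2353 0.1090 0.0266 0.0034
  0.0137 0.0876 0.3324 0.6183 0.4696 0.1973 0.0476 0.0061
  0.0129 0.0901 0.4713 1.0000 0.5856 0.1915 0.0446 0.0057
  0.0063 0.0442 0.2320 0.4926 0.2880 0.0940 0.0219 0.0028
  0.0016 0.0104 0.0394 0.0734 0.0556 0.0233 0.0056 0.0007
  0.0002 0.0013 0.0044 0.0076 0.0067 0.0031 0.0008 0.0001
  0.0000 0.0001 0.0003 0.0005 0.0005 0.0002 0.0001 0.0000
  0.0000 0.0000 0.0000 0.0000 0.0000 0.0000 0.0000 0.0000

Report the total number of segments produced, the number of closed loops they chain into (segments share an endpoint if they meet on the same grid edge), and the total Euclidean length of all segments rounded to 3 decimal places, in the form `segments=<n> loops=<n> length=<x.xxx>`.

cell (2,2): code 0100 → (2.495,3.000)–(3.000,2.380)
cell (2,3): code 1100 → (2.878,4.000)–(2.495,3.000)
cell (2,4): code 1000 → (3.000,4.105)–(2.878,4.000)
cell (3,1): code 0100 → (3.782,2.000)–(4.000,1.921)
cell (3,2): code 1110 → (3.000,2.380)–(3.782,2.000)
cell (3,4): code 1001 → (4.000,4.367)–(3.000,4.105)
cell (4,1): code 0010 → (4.000,1.921)–(4.127,2.000)
cell (4,2): code 0111 → (4.127,2.000)–(5.000,2.802)
cell (4,3): code 1011 → (5.000,3.252)–(4.486,4.000)
cell (4,4): code 0001 → (4.486,4.000)–(4.000,4.367)
cell (5,2): code 0010 → (5.000,2.802)–(5.123,3.000)
cell (5,3): code 0001 → (5.123,3.000)–(5.000,3.252)
total: 12 segments, chained into 1 closed loop(s), length Σ = 7.532234

segments=12 loops=1 length=7.532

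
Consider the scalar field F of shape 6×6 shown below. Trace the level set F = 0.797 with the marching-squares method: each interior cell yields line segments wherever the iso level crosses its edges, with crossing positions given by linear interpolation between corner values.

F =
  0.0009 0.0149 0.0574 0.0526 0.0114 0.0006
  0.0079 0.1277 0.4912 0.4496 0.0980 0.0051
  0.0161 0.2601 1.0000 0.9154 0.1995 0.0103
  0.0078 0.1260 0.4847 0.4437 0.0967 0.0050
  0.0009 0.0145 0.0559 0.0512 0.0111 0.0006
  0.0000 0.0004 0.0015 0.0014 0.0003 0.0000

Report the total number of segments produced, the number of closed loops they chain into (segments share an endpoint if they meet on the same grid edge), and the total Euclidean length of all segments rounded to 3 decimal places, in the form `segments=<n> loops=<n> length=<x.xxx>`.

cell (1,1): code 0100 → (1.601,2.000)–(2.000,1.726)
cell (1,2): code 1100 → (1.746,3.000)–(1.601,2.000)
cell (1,3): code 1000 → (2.000,3.165)–(1.746,3.000)
cell (2,1): code 0010 → (2.000,1.726)–(2.394,2.000)
cell (2,2): code 0011 → (2.394,2.000)–(2.251,3.000)
cell (2,3): code 0001 → (2.251,3.000)–(2.000,3.165)
total: 6 segments, chained into 1 closed loop(s), length Σ = 3.588719

segments=6 loops=1 length=3.589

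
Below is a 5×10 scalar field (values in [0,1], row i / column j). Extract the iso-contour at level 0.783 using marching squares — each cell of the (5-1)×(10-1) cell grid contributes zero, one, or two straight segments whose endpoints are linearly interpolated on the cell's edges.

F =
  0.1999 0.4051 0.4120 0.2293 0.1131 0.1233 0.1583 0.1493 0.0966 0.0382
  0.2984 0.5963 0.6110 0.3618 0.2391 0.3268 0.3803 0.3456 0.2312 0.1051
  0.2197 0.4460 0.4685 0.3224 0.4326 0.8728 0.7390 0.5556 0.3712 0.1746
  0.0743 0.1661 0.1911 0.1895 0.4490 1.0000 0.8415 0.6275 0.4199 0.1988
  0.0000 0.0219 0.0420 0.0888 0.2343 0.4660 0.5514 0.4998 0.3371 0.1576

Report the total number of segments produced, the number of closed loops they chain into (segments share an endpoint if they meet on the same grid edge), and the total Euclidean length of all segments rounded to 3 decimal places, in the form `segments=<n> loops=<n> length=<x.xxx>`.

segments=8 loops=1 length=5.071

cell (1,4): code 0100 → (1.836,5.000)–(2.000,4.796)
cell (1,5): code 1000 → (2.000,5.671)–(1.836,5.000)
cell (2,4): code 0110 → (2.000,4.796)–(3.000,4.606)
cell (2,5): code 1101 → (2.429,6.000)–(2.000,5.671)
cell (2,6): code 1000 → (3.000,6.273)–(2.429,6.000)
cell (3,4): code 0010 → (3.000,4.606)–(3.406,5.000)
cell (3,5): code 0011 → (3.406,5.000)–(3.202,6.000)
cell (3,6): code 0001 → (3.202,6.000)–(3.000,6.273)
total: 8 segments, chained into 1 closed loop(s), length Σ = 5.070809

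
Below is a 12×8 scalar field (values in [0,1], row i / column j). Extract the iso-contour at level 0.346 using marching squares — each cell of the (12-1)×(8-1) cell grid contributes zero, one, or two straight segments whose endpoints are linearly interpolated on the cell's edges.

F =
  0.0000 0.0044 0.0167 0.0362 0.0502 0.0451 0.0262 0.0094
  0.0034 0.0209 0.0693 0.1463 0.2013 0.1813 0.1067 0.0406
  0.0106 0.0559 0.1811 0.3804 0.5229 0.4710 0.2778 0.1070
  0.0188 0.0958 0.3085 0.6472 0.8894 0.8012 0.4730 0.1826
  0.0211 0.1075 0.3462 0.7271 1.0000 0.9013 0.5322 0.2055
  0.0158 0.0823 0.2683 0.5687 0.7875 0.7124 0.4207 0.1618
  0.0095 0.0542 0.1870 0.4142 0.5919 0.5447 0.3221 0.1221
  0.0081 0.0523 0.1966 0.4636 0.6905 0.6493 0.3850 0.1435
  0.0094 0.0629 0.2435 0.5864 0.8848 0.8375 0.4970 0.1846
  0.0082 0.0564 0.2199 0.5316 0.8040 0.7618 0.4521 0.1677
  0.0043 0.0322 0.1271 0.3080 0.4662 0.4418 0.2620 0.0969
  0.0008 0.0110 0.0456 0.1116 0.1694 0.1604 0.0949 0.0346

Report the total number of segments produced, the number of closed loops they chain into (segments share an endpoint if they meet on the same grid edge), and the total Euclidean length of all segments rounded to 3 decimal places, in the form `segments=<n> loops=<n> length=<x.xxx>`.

segments=30 loops=1 length=23.123

cell (1,2): code 0100 → (1.853,3.000)–(2.000,2.827)
cell (1,3): code 1100 → (1.450,4.000)–(1.853,3.000)
cell (1,4): code 1100 → (1.569,5.000)–(1.450,4.000)
cell (1,5): code 1000 → (2.000,5.647)–(1.569,5.000)
cell (2,2): code 0110 → (2.000,2.827)–(3.000,2.111)
cell (2,5): code 1101 → (2.349,6.000)–(2.000,5.647)
cell (2,6): code 1000 → (3.000,6.437)–(2.349,6.000)
cell (3,1): code 0100 → (3.995,2.000)–(4.000,1.999)
cell (3,2): code 1110 → (3.000,2.111)–(3.995,2.000)
cell (3,6): code 1001 → (4.000,6.570)–(3.000,6.437)
cell (4,1): code 0010 → (4.000,1.999)–(4.003,2.000)
cell (4,2): code 0111 → (4.003,2.000)–(5.000,2.259)
cell (4,6): code 1001 → (5.000,6.289)–(4.000,6.570)
cell (5,2): code 0110 → (5.000,2.259)–(6.000,2.700)
cell (5,5): code 1011 → (6.000,5.893)–(5.758,6.000)
cell (5,6): code 0001 → (5.758,6.000)–(5.000,6.289)
cell (6,2): code 0110 → (6.000,2.700)–(7.000,2.560)
cell (6,5): code 1101 → (6.380,6.000)–(6.000,5.893)
cell (6,6): code 1000 → (7.000,6.161)–(6.380,6.000)
cell (7,2): code 0110 → (7.000,2.560)–(8.000,2.299)
cell (7,6): code 1001 → (8.000,6.483)–(7.000,6.161)
cell (8,2): code 0110 → (8.000,2.299)–(9.000,2.405)
cell (8,6): code 1001 → (9.000,6.373)–(8.000,6.483)
cell (9,2): code 0010 → (9.000,2.405)–(9.830,3.000)
cell (9,3): code 0111 → (9.830,3.000)–(10.000,3.240)
cell (9,5): code 1011 → (10.000,5.533)–(9.558,6.000)
cell (9,6): code 0001 → (9.558,6.000)–(9.000,6.373)
cell (10,3): code 0010 → (10.000,3.240)–(10.405,4.000)
cell (10,4): code 0011 → (10.405,4.000)–(10.340,5.000)
cell (10,5): code 0001 → (10.340,5.000)–(10.000,5.533)
total: 30 segments, chained into 1 closed loop(s), length Σ = 23.122616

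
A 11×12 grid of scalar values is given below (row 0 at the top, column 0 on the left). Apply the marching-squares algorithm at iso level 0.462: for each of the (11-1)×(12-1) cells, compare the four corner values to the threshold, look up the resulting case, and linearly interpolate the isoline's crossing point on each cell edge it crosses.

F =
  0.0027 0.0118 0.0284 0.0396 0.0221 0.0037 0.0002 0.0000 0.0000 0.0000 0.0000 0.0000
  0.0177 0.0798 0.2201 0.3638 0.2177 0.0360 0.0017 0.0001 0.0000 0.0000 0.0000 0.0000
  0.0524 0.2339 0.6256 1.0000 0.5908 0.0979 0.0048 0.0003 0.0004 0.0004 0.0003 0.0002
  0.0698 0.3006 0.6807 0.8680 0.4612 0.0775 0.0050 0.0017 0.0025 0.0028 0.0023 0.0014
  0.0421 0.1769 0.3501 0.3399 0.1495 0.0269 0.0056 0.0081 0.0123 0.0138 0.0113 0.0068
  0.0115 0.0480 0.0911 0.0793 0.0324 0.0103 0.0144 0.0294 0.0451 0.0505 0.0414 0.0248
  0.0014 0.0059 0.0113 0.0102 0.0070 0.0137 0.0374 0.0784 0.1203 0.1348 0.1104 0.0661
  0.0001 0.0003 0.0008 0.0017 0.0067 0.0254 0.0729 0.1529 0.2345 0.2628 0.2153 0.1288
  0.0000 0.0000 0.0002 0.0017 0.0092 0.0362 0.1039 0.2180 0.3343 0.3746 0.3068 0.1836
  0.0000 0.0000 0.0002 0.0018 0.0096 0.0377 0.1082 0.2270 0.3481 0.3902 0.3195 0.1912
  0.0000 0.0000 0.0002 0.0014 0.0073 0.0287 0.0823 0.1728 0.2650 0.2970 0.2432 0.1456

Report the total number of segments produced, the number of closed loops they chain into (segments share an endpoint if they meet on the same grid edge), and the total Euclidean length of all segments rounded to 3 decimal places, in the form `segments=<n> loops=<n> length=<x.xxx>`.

cell (1,1): code 0100 → (1.597,2.000)–(2.000,1.582)
cell (1,2): code 1100 → (1.154,3.000)–(1.597,2.000)
cell (1,3): code 1100 → (1.655,4.000)–(1.154,3.000)
cell (1,4): code 1000 → (2.000,4.261)–(1.655,4.000)
cell (2,1): code 0110 → (2.000,1.582)–(3.000,1.425)
cell (2,3): code 1011 → (3.000,3.998)–(2.994,4.000)
cell (2,4): code 0001 → (2.994,4.000)–(2.000,4.261)
cell (3,1): code 0010 → (3.000,1.425)–(3.662,2.000)
cell (3,2): code 0011 → (3.662,2.000)–(3.769,3.000)
cell (3,3): code 0001 → (3.769,3.000)–(3.000,3.998)
total: 10 segments, chained into 1 closed loop(s), length Σ = 8.414029

segments=10 loops=1 length=8.414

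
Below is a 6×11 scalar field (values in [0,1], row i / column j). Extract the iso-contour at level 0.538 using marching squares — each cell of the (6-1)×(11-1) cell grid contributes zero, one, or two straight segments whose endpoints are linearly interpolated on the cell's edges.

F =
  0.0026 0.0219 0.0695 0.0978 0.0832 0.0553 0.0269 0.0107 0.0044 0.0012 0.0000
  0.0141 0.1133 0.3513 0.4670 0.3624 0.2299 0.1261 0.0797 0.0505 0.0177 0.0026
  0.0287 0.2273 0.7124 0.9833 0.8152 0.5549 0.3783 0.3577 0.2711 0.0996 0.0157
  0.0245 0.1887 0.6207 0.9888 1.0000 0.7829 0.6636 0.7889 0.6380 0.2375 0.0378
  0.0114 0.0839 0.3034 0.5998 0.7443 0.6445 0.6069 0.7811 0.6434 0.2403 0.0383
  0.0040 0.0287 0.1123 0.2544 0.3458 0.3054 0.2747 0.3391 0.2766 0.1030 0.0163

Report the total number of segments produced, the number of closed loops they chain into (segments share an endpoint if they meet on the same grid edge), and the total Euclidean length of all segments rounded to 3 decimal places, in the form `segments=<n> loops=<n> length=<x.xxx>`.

cell (1,1): code 0100 → (1.517,2.000)–(2.000,1.640)
cell (1,2): code 1100 → (1.138,3.000)–(1.517,2.000)
cell (1,3): code 1100 → (1.388,4.000)–(1.138,3.000)
cell (1,4): code 1100 → (1.948,5.000)–(1.388,4.000)
cell (1,5): code 1000 → (2.000,5.096)–(1.948,5.000)
cell (2,1): code 0110 → (2.000,1.640)–(3.000,1.809)
cell (2,5): code 1101 → (2.560,6.000)–(2.000,5.096)
cell (2,6): code 1100 → (2.418,7.000)–(2.560,6.000)
cell (2,7): code 1100 → (2.727,8.000)–(2.418,7.000)
cell (2,8): code 1000 → (3.000,8.250)–(2.727,8.000)
cell (3,1): code 0010 → (3.000,1.809)–(3.261,2.000)
cell (3,2): code 0111 → (3.261,2.000)–(4.000,2.791)
cell (3,8): code 1001 → (4.000,8.261)–(3.000,8.250)
cell (4,2): code 0010 → (4.000,2.791)–(4.179,3.000)
cell (4,3): code 0011 → (4.179,3.000)–(4.518,4.000)
cell (4,4): code 0011 → (4.518,4.000)–(4.314,5.000)
cell (4,5): code 0011 → (4.314,5.000)–(4.207,6.000)
cell (4,6): code 0011 → (4.207,6.000)–(4.550,7.000)
cell (4,7): code 0011 → (4.550,7.000)–(4.287,8.000)
cell (4,8): code 0001 → (4.287,8.000)–(4.000,8.261)
total: 20 segments, chained into 1 closed loop(s), length Σ = 16.704387

segments=20 loops=1 length=16.704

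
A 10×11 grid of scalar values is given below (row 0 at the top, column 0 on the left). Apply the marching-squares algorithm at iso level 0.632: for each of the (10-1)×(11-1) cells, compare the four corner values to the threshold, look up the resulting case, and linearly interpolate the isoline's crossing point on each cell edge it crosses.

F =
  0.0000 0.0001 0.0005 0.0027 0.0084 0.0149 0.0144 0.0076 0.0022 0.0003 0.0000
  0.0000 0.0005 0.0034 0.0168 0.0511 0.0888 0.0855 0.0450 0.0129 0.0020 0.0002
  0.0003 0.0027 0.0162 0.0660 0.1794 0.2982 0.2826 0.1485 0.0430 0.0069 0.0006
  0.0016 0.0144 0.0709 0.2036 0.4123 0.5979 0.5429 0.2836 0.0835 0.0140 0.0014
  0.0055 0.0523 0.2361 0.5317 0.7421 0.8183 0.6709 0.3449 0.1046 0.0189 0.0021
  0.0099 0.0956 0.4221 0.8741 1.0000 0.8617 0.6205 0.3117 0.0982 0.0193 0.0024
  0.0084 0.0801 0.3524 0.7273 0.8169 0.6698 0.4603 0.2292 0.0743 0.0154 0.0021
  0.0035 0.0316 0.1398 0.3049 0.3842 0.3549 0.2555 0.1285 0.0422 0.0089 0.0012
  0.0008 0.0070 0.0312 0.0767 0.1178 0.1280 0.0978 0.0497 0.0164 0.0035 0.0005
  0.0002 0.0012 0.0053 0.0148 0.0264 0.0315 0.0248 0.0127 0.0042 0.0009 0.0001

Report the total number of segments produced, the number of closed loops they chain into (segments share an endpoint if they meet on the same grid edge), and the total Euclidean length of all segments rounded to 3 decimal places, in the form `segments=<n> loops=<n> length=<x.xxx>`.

segments=14 loops=1 length=10.593

cell (3,3): code 0100 → (3.666,4.000)–(4.000,3.477)
cell (3,4): code 1100 → (3.155,5.000)–(3.666,4.000)
cell (3,5): code 1100 → (3.696,6.000)–(3.155,5.000)
cell (3,6): code 1000 → (4.000,6.119)–(3.696,6.000)
cell (4,2): code 0100 → (4.293,3.000)–(5.000,2.464)
cell (4,3): code 1110 → (4.000,3.477)–(4.293,3.000)
cell (4,5): code 1011 → (5.000,5.952)–(4.772,6.000)
cell (4,6): code 0001 → (4.772,6.000)–(4.000,6.119)
cell (5,2): code 0110 → (5.000,2.464)–(6.000,2.746)
cell (5,5): code 1001 → (6.000,5.180)–(5.000,5.952)
cell (6,2): code 0010 → (6.000,2.746)–(6.226,3.000)
cell (6,3): code 0011 → (6.226,3.000)–(6.427,4.000)
cell (6,4): code 0011 → (6.427,4.000)–(6.120,5.000)
cell (6,5): code 0001 → (6.120,5.000)–(6.000,5.180)
total: 14 segments, chained into 1 closed loop(s), length Σ = 10.593173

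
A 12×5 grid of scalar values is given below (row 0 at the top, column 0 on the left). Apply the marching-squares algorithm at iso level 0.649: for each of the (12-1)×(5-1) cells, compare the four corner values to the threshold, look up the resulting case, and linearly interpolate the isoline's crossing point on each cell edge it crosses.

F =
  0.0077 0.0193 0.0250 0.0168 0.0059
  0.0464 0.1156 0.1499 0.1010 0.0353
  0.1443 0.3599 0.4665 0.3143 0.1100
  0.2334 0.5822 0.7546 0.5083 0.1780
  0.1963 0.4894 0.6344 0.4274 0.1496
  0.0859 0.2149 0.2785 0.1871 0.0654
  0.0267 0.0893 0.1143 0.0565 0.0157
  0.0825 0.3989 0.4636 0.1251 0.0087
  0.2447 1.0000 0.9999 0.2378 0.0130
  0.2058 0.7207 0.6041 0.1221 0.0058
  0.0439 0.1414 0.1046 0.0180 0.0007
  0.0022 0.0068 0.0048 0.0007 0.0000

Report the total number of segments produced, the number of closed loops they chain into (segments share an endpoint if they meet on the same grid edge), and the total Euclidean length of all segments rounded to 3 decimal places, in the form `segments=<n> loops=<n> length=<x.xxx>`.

segments=12 loops=2 length=9.141

cell (2,1): code 0100 → (2.633,2.000)–(3.000,1.387)
cell (2,2): code 1000 → (3.000,2.429)–(2.633,2.000)
cell (3,1): code 0010 → (3.000,1.387)–(3.879,2.000)
cell (3,2): code 0001 → (3.879,2.000)–(3.000,2.429)
cell (7,0): code 0100 → (7.416,1.000)–(8.000,0.535)
cell (7,1): code 1100 → (7.346,2.000)–(7.416,1.000)
cell (7,2): code 1000 → (8.000,2.460)–(7.346,2.000)
cell (8,0): code 0110 → (8.000,0.535)–(9.000,0.861)
cell (8,1): code 1011 → (9.000,1.615)–(8.887,2.000)
cell (8,2): code 0001 → (8.887,2.000)–(8.000,2.460)
cell (9,0): code 0010 → (9.000,0.861)–(9.124,1.000)
cell (9,1): code 0001 → (9.124,1.000)–(9.000,1.615)
total: 12 segments, chained into 2 closed loop(s), length Σ = 9.140900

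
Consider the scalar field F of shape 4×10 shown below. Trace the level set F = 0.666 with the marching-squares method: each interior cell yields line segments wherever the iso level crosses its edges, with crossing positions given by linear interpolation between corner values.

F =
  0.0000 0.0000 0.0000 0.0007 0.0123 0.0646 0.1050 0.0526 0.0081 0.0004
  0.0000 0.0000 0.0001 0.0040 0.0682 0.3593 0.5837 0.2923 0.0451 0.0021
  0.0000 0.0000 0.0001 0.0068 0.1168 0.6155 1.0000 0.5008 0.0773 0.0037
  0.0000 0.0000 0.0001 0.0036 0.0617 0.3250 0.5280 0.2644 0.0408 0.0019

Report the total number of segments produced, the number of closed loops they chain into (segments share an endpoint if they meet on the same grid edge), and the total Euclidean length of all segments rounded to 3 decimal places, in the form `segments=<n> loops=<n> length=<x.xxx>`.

segments=4 loops=1 length=4.321

cell (1,5): code 0100 → (1.198,6.000)–(2.000,5.131)
cell (1,6): code 1000 → (2.000,6.669)–(1.198,6.000)
cell (2,5): code 0010 → (2.000,5.131)–(2.708,6.000)
cell (2,6): code 0001 → (2.708,6.000)–(2.000,6.669)
total: 4 segments, chained into 1 closed loop(s), length Σ = 4.321419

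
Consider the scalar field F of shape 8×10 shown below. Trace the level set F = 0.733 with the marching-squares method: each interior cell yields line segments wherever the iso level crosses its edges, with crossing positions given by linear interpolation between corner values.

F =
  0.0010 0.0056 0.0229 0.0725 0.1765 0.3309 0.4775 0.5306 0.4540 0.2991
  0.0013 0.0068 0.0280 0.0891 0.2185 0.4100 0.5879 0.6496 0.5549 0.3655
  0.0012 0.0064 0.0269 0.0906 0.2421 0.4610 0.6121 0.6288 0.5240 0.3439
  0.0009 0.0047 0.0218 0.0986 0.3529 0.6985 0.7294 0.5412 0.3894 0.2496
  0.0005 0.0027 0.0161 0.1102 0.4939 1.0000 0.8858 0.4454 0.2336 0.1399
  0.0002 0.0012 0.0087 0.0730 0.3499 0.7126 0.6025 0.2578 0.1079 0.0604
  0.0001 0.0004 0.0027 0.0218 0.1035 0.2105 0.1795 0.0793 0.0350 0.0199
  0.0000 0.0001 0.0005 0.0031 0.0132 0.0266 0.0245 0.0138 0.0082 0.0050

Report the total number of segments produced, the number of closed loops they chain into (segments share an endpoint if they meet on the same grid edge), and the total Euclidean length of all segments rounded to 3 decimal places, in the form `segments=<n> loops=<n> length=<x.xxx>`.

segments=6 loops=1 length=5.855

cell (3,4): code 0100 → (3.114,5.000)–(4.000,4.472)
cell (3,5): code 1100 → (3.023,6.000)–(3.114,5.000)
cell (3,6): code 1000 → (4.000,6.347)–(3.023,6.000)
cell (4,4): code 0010 → (4.000,4.472)–(4.929,5.000)
cell (4,5): code 0011 → (4.929,5.000)–(4.539,6.000)
cell (4,6): code 0001 → (4.539,6.000)–(4.000,6.347)
total: 6 segments, chained into 1 closed loop(s), length Σ = 5.854651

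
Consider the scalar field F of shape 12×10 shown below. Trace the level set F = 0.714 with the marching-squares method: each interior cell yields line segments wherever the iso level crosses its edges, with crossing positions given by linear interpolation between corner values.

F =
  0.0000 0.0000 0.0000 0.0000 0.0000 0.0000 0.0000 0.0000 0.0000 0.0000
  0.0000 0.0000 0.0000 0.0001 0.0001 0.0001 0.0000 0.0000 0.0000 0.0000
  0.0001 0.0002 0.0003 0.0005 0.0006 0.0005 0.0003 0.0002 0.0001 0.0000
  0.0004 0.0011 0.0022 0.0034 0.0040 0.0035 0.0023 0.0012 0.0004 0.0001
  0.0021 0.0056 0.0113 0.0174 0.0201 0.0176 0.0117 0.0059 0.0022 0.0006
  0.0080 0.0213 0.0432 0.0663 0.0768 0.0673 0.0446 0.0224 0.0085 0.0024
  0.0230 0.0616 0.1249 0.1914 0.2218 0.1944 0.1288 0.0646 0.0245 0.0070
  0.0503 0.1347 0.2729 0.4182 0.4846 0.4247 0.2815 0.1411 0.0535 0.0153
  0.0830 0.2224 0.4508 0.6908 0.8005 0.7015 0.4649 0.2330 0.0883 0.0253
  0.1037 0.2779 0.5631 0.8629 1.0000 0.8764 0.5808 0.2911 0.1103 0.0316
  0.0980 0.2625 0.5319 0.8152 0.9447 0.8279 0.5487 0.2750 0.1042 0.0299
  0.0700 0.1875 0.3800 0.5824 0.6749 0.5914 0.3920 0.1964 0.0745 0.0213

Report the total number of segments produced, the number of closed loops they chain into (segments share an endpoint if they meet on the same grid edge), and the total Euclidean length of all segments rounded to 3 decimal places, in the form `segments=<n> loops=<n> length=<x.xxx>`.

segments=12 loops=1 length=9.588

cell (7,3): code 0100 → (7.726,4.000)–(8.000,3.211)
cell (7,4): code 1000 → (8.000,4.874)–(7.726,4.000)
cell (8,2): code 0100 → (8.135,3.000)–(9.000,2.503)
cell (8,3): code 1110 → (8.000,3.211)–(8.135,3.000)
cell (8,4): code 1101 → (8.071,5.000)–(8.000,4.874)
cell (8,5): code 1000 → (9.000,5.549)–(8.071,5.000)
cell (9,2): code 0110 → (9.000,2.503)–(10.000,2.643)
cell (9,5): code 1001 → (10.000,5.408)–(9.000,5.549)
cell (10,2): code 0010 → (10.000,2.643)–(10.435,3.000)
cell (10,3): code 0011 → (10.435,3.000)–(10.855,4.000)
cell (10,4): code 0011 → (10.855,4.000)–(10.482,5.000)
cell (10,5): code 0001 → (10.482,5.000)–(10.000,5.408)
total: 12 segments, chained into 1 closed loop(s), length Σ = 9.588403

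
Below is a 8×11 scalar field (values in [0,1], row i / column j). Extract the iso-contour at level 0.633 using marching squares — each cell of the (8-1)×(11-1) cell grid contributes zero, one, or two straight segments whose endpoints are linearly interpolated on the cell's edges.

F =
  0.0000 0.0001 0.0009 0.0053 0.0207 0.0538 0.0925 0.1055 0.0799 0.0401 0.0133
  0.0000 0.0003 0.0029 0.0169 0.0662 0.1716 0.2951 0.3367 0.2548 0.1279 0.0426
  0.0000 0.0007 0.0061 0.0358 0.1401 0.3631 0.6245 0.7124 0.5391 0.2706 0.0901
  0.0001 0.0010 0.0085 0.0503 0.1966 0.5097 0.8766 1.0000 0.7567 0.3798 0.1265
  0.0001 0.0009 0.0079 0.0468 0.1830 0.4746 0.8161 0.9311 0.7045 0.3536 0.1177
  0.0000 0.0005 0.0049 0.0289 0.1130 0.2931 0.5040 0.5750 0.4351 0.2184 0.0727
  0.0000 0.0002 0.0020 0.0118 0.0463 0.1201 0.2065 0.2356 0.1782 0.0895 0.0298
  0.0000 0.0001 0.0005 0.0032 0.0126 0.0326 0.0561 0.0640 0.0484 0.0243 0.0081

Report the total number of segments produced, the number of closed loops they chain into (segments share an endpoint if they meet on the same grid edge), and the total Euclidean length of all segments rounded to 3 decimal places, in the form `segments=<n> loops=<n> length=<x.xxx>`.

segments=12 loops=1 length=9.384

cell (1,6): code 0100 → (1.789,7.000)–(2.000,6.097)
cell (1,7): code 1000 → (2.000,7.458)–(1.789,7.000)
cell (2,5): code 0100 → (2.034,6.000)–(3.000,5.336)
cell (2,6): code 1110 → (2.000,6.097)–(2.034,6.000)
cell (2,7): code 1101 → (2.432,8.000)–(2.000,7.458)
cell (2,8): code 1000 → (3.000,8.328)–(2.432,8.000)
cell (3,5): code 0110 → (3.000,5.336)–(4.000,5.464)
cell (3,8): code 1001 → (4.000,8.204)–(3.000,8.328)
cell (4,5): code 0010 → (4.000,5.464)–(4.587,6.000)
cell (4,6): code 0011 → (4.587,6.000)–(4.837,7.000)
cell (4,7): code 0011 → (4.837,7.000)–(4.265,8.000)
cell (4,8): code 0001 → (4.265,8.000)–(4.000,8.204)
total: 12 segments, chained into 1 closed loop(s), length Σ = 9.384146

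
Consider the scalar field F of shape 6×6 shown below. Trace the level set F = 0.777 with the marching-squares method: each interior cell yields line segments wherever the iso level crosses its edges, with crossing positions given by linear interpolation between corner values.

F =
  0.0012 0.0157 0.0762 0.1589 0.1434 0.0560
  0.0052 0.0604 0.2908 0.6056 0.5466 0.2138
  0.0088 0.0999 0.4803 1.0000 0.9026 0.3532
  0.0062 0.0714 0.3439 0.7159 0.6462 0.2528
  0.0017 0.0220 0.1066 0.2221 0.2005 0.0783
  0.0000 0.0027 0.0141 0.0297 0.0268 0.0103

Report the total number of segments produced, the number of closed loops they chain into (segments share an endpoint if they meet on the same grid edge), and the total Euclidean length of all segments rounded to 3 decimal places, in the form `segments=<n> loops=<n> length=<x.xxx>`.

segments=6 loops=1 length=4.630

cell (1,2): code 0100 → (1.435,3.000)–(2.000,2.571)
cell (1,3): code 1100 → (1.647,4.000)–(1.435,3.000)
cell (1,4): code 1000 → (2.000,4.229)–(1.647,4.000)
cell (2,2): code 0010 → (2.000,2.571)–(2.785,3.000)
cell (2,3): code 0011 → (2.785,3.000)–(2.490,4.000)
cell (2,4): code 0001 → (2.490,4.000)–(2.000,4.229)
total: 6 segments, chained into 1 closed loop(s), length Σ = 4.630323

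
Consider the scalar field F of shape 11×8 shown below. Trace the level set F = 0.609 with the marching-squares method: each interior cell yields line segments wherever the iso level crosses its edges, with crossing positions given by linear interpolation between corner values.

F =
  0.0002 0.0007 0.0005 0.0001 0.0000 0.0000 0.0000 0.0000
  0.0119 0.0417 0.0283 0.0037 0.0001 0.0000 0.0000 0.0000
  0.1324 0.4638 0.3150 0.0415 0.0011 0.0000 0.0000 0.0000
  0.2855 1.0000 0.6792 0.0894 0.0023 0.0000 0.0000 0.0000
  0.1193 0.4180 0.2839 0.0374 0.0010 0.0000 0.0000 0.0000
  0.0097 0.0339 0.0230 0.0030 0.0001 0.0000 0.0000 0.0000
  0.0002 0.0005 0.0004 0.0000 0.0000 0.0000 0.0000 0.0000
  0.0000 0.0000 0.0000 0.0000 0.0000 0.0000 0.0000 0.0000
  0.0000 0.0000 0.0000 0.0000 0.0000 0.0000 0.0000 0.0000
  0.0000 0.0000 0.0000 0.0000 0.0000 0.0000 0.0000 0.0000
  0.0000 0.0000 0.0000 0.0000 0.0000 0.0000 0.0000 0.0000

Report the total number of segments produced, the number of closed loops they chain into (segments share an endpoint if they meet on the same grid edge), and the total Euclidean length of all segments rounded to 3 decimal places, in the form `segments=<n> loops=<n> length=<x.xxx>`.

cell (2,0): code 0100 → (2.271,1.000)–(3.000,0.453)
cell (2,1): code 1100 → (2.807,2.000)–(2.271,1.000)
cell (2,2): code 1000 → (3.000,2.119)–(2.807,2.000)
cell (3,0): code 0010 → (3.000,0.453)–(3.672,1.000)
cell (3,1): code 0011 → (3.672,1.000)–(3.178,2.000)
cell (3,2): code 0001 → (3.178,2.000)–(3.000,2.119)
total: 6 segments, chained into 1 closed loop(s), length Σ = 4.468795

segments=6 loops=1 length=4.469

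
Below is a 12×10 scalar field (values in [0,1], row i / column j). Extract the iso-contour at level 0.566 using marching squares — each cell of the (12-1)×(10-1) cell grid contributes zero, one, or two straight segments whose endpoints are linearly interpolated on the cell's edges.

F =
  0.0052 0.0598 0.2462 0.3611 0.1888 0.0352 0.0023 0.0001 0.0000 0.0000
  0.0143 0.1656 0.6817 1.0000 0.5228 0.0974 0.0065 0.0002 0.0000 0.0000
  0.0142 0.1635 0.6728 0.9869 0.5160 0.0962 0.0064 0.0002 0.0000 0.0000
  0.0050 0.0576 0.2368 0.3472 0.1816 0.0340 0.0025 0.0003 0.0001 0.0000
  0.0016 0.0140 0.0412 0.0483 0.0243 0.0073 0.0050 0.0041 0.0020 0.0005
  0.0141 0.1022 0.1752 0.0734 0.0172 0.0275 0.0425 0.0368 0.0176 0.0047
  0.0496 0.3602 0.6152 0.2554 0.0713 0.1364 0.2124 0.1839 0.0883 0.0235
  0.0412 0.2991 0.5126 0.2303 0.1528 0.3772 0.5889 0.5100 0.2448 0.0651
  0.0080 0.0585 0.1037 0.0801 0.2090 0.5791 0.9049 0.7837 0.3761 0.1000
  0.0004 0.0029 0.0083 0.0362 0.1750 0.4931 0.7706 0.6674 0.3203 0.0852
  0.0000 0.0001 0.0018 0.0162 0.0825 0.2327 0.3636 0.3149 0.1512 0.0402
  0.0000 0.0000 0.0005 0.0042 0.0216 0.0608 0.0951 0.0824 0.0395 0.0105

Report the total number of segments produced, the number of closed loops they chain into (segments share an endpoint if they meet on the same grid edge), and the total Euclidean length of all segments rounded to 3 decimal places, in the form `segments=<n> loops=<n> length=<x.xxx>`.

segments=24 loops=3 length=16.376

cell (0,1): code 0100 → (0.734,2.000)–(1.000,1.776)
cell (0,2): code 1100 → (0.321,3.000)–(0.734,2.000)
cell (0,3): code 1000 → (1.000,3.909)–(0.321,3.000)
cell (1,1): code 0110 → (1.000,1.776)–(2.000,1.790)
cell (1,3): code 1001 → (2.000,3.894)–(1.000,3.909)
cell (2,1): code 0010 → (2.000,1.790)–(2.245,2.000)
cell (2,2): code 0011 → (2.245,2.000)–(2.658,3.000)
cell (2,3): code 0001 → (2.658,3.000)–(2.000,3.894)
cell (5,1): code 0100 → (5.888,2.000)–(6.000,1.807)
cell (5,2): code 1000 → (6.000,2.137)–(5.888,2.000)
cell (6,1): code 0010 → (6.000,1.807)–(6.480,2.000)
cell (6,2): code 0001 → (6.480,2.000)–(6.000,2.137)
cell (6,5): code 0100 → (6.939,6.000)–(7.000,5.892)
cell (6,6): code 1000 → (7.000,6.290)–(6.939,6.000)
cell (7,4): code 0100 → (7.935,5.000)–(8.000,4.965)
cell (7,5): code 1110 → (7.000,5.892)–(7.935,5.000)
cell (7,6): code 1101 → (7.205,7.000)–(7.000,6.290)
cell (7,7): code 1000 → (8.000,7.534)–(7.205,7.000)
cell (8,4): code 0010 → (8.000,4.965)–(8.152,5.000)
cell (8,5): code 0111 → (8.152,5.000)–(9.000,5.263)
cell (8,7): code 1001 → (9.000,7.292)–(8.000,7.534)
cell (9,5): code 0010 → (9.000,5.263)–(9.503,6.000)
cell (9,6): code 0011 → (9.503,6.000)–(9.288,7.000)
cell (9,7): code 0001 → (9.288,7.000)–(9.000,7.292)
total: 24 segments, chained into 3 closed loop(s), length Σ = 16.376025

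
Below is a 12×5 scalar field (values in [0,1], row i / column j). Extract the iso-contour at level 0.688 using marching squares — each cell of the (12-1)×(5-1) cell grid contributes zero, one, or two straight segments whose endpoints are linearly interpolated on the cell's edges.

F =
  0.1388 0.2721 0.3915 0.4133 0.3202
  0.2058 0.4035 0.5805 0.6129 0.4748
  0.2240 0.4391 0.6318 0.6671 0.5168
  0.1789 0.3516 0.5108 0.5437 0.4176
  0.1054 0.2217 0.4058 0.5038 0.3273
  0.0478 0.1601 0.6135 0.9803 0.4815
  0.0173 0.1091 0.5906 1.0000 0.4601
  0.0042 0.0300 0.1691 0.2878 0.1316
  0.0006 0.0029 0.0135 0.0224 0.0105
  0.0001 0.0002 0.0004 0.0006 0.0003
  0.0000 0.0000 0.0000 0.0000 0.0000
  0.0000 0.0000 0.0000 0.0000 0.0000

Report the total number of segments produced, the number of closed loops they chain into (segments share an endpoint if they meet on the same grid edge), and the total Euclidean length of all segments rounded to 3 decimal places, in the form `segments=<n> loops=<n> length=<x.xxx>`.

cell (4,2): code 0100 → (4.387,3.000)–(5.000,2.203)
cell (4,3): code 1000 → (5.000,3.586)–(4.387,3.000)
cell (5,2): code 0110 → (5.000,2.203)–(6.000,2.238)
cell (5,3): code 1001 → (6.000,3.578)–(5.000,3.586)
cell (6,2): code 0010 → (6.000,2.238)–(6.438,3.000)
cell (6,3): code 0001 → (6.438,3.000)–(6.000,3.578)
total: 6 segments, chained into 1 closed loop(s), length Σ = 5.458838

segments=6 loops=1 length=5.459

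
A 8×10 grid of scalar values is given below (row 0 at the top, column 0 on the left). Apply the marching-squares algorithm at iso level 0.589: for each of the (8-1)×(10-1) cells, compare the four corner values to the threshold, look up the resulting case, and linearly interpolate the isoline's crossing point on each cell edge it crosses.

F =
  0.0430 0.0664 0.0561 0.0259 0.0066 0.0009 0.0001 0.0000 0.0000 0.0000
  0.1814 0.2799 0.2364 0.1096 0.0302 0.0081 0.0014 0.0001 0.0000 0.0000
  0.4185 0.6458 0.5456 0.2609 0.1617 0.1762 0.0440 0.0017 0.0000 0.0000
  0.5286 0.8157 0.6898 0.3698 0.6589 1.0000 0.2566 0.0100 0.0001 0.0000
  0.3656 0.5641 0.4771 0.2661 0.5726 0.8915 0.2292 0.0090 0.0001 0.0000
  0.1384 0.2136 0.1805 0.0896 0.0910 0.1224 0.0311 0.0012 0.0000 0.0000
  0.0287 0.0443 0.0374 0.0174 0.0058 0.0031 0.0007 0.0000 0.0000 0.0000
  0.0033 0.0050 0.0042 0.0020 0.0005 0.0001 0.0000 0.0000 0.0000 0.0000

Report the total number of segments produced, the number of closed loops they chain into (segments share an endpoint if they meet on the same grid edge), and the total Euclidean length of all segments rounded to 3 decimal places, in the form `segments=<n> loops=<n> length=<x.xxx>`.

segments=16 loops=2 length=11.930

cell (1,0): code 0100 → (1.845,1.000)–(2.000,0.750)
cell (1,1): code 1000 → (2.000,1.567)–(1.845,1.000)
cell (2,0): code 0110 → (2.000,0.750)–(3.000,0.210)
cell (2,1): code 1101 → (2.301,2.000)–(2.000,1.567)
cell (2,2): code 1000 → (3.000,2.315)–(2.301,2.000)
cell (2,3): code 0100 → (2.859,4.000)–(3.000,3.758)
cell (2,4): code 1100 → (2.501,5.000)–(2.859,4.000)
cell (2,5): code 1000 → (3.000,5.553)–(2.501,5.000)
cell (3,0): code 0010 → (3.000,0.210)–(3.901,1.000)
cell (3,1): code 0011 → (3.901,1.000)–(3.474,2.000)
cell (3,2): code 0001 → (3.474,2.000)–(3.000,2.315)
cell (3,3): code 0010 → (3.000,3.758)–(3.810,4.000)
cell (3,4): code 0111 → (3.810,4.000)–(4.000,4.051)
cell (3,5): code 1001 → (4.000,5.457)–(3.000,5.553)
cell (4,4): code 0010 → (4.000,4.051)–(4.393,5.000)
cell (4,5): code 0001 → (4.393,5.000)–(4.000,5.457)
total: 16 segments, chained into 2 closed loop(s), length Σ = 11.929985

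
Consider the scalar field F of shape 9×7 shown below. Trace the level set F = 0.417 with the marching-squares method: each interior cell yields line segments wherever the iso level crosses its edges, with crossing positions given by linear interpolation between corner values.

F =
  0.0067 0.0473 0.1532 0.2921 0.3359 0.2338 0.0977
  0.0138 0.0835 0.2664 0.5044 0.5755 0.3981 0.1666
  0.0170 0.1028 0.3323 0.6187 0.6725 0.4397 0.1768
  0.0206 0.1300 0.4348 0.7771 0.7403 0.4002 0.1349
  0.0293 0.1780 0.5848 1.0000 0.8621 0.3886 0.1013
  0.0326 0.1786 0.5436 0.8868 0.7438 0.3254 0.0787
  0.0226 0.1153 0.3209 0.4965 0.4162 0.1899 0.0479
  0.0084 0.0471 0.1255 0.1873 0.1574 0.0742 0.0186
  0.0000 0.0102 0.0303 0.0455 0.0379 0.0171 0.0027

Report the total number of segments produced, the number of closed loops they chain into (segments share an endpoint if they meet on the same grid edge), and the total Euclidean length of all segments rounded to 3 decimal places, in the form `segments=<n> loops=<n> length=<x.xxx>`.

segments=20 loops=1 length=15.098

cell (0,2): code 0100 → (0.588,3.000)–(1.000,2.633)
cell (0,3): code 1100 → (0.338,4.000)–(0.588,3.000)
cell (0,4): code 1000 → (1.000,4.893)–(0.338,4.000)
cell (1,2): code 0110 → (1.000,2.633)–(2.000,2.296)
cell (1,4): code 1101 → (1.454,5.000)–(1.000,4.893)
cell (1,5): code 1000 → (2.000,5.086)–(1.454,5.000)
cell (2,1): code 0100 → (2.826,2.000)–(3.000,1.942)
cell (2,2): code 1110 → (2.000,2.296)–(2.826,2.000)
cell (2,4): code 1011 → (3.000,4.951)–(2.575,5.000)
cell (2,5): code 0001 → (2.575,5.000)–(2.000,5.086)
cell (3,1): code 0110 → (3.000,1.942)–(4.000,1.588)
cell (3,4): code 1001 → (4.000,4.940)–(3.000,4.951)
cell (4,1): code 0110 → (4.000,1.588)–(5.000,1.653)
cell (4,4): code 1001 → (5.000,4.781)–(4.000,4.940)
cell (5,1): code 0010 → (5.000,1.653)–(5.568,2.000)
cell (5,2): code 0111 → (5.568,2.000)–(6.000,2.547)
cell (5,3): code 1011 → (6.000,3.990)–(5.998,4.000)
cell (5,4): code 0001 → (5.998,4.000)–(5.000,4.781)
cell (6,2): code 0010 → (6.000,2.547)–(6.257,3.000)
cell (6,3): code 0001 → (6.257,3.000)–(6.000,3.990)
total: 20 segments, chained into 1 closed loop(s), length Σ = 15.097897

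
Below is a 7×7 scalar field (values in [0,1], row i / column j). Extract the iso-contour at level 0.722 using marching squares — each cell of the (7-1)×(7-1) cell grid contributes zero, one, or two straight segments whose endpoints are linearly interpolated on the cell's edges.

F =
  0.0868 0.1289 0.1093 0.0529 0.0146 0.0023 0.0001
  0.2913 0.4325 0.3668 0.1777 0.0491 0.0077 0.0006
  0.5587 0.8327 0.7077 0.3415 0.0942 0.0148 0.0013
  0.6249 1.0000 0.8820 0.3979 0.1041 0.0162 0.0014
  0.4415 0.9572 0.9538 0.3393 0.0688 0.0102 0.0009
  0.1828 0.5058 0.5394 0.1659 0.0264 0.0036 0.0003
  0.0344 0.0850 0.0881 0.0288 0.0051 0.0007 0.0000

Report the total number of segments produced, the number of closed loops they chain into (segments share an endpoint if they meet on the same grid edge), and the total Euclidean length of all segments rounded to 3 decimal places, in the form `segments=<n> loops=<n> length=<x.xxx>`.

segments=10 loops=1 length=7.998

cell (1,0): code 0100 → (1.723,1.000)–(2.000,0.596)
cell (1,1): code 1000 → (2.000,1.886)–(1.723,1.000)
cell (2,0): code 0110 → (2.000,0.596)–(3.000,0.259)
cell (2,1): code 1101 → (2.082,2.000)–(2.000,1.886)
cell (2,2): code 1000 → (3.000,2.331)–(2.082,2.000)
cell (3,0): code 0110 → (3.000,0.259)–(4.000,0.544)
cell (3,2): code 1001 → (4.000,2.377)–(3.000,2.331)
cell (4,0): code 0010 → (4.000,0.544)–(4.521,1.000)
cell (4,1): code 0011 → (4.521,1.000)–(4.559,2.000)
cell (4,2): code 0001 → (4.559,2.000)–(4.000,2.377)
total: 10 segments, chained into 1 closed loop(s), length Σ = 7.997934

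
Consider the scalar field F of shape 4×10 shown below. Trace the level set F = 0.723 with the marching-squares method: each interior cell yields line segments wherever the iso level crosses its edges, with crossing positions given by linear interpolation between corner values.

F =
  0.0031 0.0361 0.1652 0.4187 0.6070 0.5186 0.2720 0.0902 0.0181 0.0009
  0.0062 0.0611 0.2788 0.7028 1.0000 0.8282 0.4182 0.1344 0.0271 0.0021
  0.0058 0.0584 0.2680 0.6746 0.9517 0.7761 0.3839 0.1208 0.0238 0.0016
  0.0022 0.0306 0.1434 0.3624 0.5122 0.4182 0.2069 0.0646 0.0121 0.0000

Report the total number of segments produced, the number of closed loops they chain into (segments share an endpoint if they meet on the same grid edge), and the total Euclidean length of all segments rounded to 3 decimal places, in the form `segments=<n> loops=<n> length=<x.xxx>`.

cell (0,3): code 0100 → (0.295,4.000)–(1.000,3.068)
cell (0,4): code 1100 → (0.660,5.000)–(0.295,4.000)
cell (0,5): code 1000 → (1.000,5.257)–(0.660,5.000)
cell (1,3): code 0110 → (1.000,3.068)–(2.000,3.175)
cell (1,5): code 1001 → (2.000,5.135)–(1.000,5.257)
cell (2,3): code 0010 → (2.000,3.175)–(2.520,4.000)
cell (2,4): code 0011 → (2.520,4.000)–(2.148,5.000)
cell (2,5): code 0001 → (2.148,5.000)–(2.000,5.135)
total: 8 segments, chained into 1 closed loop(s), length Σ = 6.915349

segments=8 loops=1 length=6.915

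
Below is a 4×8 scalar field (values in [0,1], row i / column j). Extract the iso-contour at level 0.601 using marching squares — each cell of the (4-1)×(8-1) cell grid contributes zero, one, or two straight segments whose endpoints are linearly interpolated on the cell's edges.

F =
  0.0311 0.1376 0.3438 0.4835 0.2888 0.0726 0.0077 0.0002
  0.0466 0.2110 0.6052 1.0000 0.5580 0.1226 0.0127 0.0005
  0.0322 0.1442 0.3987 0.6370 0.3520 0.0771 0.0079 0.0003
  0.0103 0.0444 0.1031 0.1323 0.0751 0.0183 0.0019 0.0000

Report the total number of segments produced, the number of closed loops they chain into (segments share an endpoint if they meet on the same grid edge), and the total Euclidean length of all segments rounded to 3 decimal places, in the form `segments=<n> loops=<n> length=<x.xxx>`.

cell (0,1): code 0100 → (0.984,2.000)–(1.000,1.989)
cell (0,2): code 1100 → (0.227,3.000)–(0.984,2.000)
cell (0,3): code 1000 → (1.000,3.903)–(0.227,3.000)
cell (1,1): code 0010 → (1.000,1.989)–(1.020,2.000)
cell (1,2): code 0111 → (1.020,2.000)–(2.000,2.849)
cell (1,3): code 1001 → (2.000,3.126)–(1.000,3.903)
cell (2,2): code 0010 → (2.000,2.849)–(2.071,3.000)
cell (2,3): code 0001 → (2.071,3.000)–(2.000,3.126)
total: 8 segments, chained into 1 closed loop(s), length Σ = 5.358700

segments=8 loops=1 length=5.359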